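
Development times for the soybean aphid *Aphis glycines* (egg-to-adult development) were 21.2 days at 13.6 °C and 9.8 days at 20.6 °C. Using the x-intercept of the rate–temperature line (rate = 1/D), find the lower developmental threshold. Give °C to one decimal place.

Equal thermal constants: D₁(T₁ − T_b) = D₂(T₂ − T_b).
21.2·(13.6 − T_b) = 9.8·(20.6 − T_b)
T_b = (21.2·13.6 − 9.8·20.6) / (21.2 − 9.8) = 86.44 / 11.4 = 7.582 °C ≈ 7.6 °C.

7.6 °C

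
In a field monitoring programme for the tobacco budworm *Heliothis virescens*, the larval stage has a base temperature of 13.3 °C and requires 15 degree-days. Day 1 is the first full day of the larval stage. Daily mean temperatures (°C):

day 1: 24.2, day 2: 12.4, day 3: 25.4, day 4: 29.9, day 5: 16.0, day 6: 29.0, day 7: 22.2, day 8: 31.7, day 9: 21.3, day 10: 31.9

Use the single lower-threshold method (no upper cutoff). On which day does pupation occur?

day 3

Daily DD above 13.3 °C: 10.9, 0.0, 12.1, 16.6, 2.7, 15.7, 8.9, 18.4, 8.0, 18.6.
Cumulative: 10.9, 10.9, 23.0, 39.6, 42.3, 58.0, 66.9, 85.3, 93.3, 111.9.
The total first reaches 15 DD on day 3.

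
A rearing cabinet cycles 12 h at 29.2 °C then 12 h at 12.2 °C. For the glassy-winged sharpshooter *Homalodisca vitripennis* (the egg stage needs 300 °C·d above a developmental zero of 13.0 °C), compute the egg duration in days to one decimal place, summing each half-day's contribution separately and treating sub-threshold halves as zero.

Day half: max(0, 29.2 − 13.0) × 0.5 = 16.2 × 0.5 = 8.10 DD.
Night half: max(0, 12.2 − 13.0) × 0.5 = 0.0 × 0.5 = 0.00 DD.
Per 24 h: 8.10 DD/day.
Duration = 300 / 8.10 = 37.037 ≈ 37.0 days.

37.0 days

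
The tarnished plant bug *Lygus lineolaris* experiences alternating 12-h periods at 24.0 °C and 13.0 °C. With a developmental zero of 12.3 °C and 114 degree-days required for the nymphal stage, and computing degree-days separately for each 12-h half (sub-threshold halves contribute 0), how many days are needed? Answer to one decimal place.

18.4 days

Day half: max(0, 24.0 − 12.3) × 0.5 = 11.7 × 0.5 = 5.85 DD.
Night half: max(0, 13.0 − 12.3) × 0.5 = 0.7 × 0.5 = 0.35 DD.
Per 24 h: 6.20 DD/day.
Duration = 114 / 6.20 = 18.387 ≈ 18.4 days.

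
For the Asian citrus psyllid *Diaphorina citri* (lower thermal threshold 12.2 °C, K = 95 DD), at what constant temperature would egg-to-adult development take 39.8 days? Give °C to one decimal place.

Required daily accumulation = 95 / 39.8 = 2.387 DD/day.
T = T_base + 2.387 = 12.2 + 2.387 = 14.587 ≈ 14.6 °C.

14.6 °C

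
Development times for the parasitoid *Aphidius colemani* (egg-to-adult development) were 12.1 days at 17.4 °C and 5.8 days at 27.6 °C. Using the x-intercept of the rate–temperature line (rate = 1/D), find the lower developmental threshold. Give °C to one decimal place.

Linear rate model ⇒ the product D·(T − T_b) is constant across temperatures.
12.1·(17.4 − T_b) = 5.8·(27.6 − T_b)
T_b = (12.1·17.4 − 5.8·27.6) / (12.1 − 5.8) = 50.46 / 6.3 = 8.010 °C ≈ 8.0 °C.

8.0 °C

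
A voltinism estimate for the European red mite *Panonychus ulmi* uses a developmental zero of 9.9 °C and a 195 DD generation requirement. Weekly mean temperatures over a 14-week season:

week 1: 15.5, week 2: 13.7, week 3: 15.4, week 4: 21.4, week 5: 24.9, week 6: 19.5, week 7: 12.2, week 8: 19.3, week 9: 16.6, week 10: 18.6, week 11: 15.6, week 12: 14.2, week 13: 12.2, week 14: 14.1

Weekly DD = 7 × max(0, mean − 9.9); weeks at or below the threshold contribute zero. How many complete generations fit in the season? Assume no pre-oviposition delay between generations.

Weekly DD (7 × max(0, T̄ − 9.9)): 39.2, 26.6, 38.5, 80.5, 105.0, 67.2, 16.1, 65.8, 46.9, 60.9, 39.9, 30.1, 16.1, 29.4.
Season total = 662.2 DD.
Complete generations = ⌊662.2 / 195⌋ = 3.

3 generations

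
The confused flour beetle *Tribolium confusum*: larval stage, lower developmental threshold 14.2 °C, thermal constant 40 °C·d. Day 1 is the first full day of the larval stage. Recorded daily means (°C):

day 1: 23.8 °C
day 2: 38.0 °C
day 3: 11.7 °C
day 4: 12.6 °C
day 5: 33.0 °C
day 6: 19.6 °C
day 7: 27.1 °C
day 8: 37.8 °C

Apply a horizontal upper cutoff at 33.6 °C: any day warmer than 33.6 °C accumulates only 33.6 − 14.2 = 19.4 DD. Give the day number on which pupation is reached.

day 5

Daily DD above 14.2 °C (capped at 19.4): 9.6, 19.4, 0.0, 0.0, 18.8, 5.4, 12.9, 19.4.
Cumulative: 9.6, 29.0, 29.0, 29.0, 47.8, 53.2, 66.1, 85.5.
The total first reaches 40 DD on day 5.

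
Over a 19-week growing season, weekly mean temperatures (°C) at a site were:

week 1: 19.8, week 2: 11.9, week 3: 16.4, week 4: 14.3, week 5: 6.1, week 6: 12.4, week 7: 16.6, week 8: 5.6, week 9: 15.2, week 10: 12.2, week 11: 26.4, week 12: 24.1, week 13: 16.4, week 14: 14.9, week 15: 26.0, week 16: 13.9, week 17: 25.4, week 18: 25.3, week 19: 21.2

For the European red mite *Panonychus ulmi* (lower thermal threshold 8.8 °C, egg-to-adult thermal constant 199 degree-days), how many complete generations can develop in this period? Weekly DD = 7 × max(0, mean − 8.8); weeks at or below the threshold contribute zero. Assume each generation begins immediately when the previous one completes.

Weekly DD (7 × max(0, T̄ − 8.8)): 77.0, 21.7, 53.2, 38.5, 0.0, 25.2, 54.6, 0.0, 44.8, 23.8, 123.2, 107.1, 53.2, 42.7, 120.4, 35.7, 116.2, 115.5, 86.8.
Season total = 1139.6 DD.
Complete generations = ⌊1139.6 / 199⌋ = 5.

5 generations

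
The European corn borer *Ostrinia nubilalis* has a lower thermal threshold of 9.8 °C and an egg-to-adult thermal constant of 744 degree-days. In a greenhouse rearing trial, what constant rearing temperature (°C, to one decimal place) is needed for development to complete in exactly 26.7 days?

Required daily accumulation = 744 / 26.7 = 27.865 DD/day.
T = T_base + 27.865 = 9.8 + 27.865 = 37.665 ≈ 37.7 °C.

37.7 °C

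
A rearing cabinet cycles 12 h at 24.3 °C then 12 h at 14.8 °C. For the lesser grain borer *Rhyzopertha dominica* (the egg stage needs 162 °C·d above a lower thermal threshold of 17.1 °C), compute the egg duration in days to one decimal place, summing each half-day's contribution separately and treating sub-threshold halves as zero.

45.0 days

Day half: max(0, 24.3 − 17.1) × 0.5 = 7.2 × 0.5 = 3.60 DD.
Night half: max(0, 14.8 − 17.1) × 0.5 = 0.0 × 0.5 = 0.00 DD.
Per 24 h: 3.60 DD/day.
Duration = 162 / 3.60 = 45.000 ≈ 45.0 days.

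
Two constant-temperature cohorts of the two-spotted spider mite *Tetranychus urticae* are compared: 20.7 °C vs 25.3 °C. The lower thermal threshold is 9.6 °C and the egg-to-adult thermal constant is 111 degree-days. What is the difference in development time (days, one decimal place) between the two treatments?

2.9 days

At 20.7 °C: 111 / (20.7 − 9.6) = 111 / 11.1 = 10.000 d.
At 25.3 °C: 111 / (25.3 − 9.6) = 111 / 15.7 = 7.070 d.
Difference = |10.000 − 7.070| = 2.930 ≈ 2.9 days.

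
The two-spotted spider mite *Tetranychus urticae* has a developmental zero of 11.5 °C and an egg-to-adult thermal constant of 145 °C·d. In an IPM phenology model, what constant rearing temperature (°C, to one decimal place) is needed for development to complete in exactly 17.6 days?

19.7 °C

Required daily accumulation = 145 / 17.6 = 8.239 DD/day.
T = T_base + 8.239 = 11.5 + 8.239 = 19.739 ≈ 19.7 °C.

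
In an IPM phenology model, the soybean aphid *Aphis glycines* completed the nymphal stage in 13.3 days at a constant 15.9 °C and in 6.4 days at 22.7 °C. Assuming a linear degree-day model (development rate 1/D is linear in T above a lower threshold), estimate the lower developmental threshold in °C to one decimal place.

Under the model K = D·(T − T_b), so D₁·(T₁ − T_b) = D₂·(T₂ − T_b).
13.3·(15.9 − T_b) = 6.4·(22.7 − T_b)
T_b = (13.3·15.9 − 6.4·22.7) / (13.3 − 6.4) = 66.19 / 6.9 = 9.593 °C ≈ 9.6 °C.

9.6 °C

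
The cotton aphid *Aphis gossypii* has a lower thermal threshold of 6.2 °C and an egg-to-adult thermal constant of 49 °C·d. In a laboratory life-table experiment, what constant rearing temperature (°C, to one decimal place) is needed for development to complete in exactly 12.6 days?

10.1 °C

Required daily accumulation = 49 / 12.6 = 3.889 DD/day.
T = T_base + 3.889 = 6.2 + 3.889 = 10.089 ≈ 10.1 °C.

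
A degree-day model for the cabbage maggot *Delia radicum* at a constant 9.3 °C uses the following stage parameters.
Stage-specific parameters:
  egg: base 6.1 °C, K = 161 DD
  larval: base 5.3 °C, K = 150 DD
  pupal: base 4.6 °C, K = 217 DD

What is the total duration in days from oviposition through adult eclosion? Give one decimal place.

134.0 days

egg: 161 / (9.3 − 6.1) = 161 / 3.2 = 50.312 d.
larval: 150 / (9.3 − 5.3) = 150 / 4.0 = 37.500 d.
pupal: 217 / (9.3 − 4.6) = 217 / 4.7 = 46.170 d.
Sum = 133.983 ≈ 134.0 days.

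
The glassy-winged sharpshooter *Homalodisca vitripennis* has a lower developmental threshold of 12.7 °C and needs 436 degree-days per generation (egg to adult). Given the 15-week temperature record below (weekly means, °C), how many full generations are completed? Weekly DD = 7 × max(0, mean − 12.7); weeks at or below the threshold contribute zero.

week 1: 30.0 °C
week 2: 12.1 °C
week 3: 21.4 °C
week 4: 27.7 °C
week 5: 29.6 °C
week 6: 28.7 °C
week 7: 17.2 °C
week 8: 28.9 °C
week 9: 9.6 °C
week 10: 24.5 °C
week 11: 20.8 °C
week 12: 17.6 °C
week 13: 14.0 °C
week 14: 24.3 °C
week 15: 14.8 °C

Weekly DD (7 × max(0, T̄ − 12.7)): 121.1, 0.0, 60.9, 105.0, 118.3, 112.0, 31.5, 113.4, 0.0, 82.6, 56.7, 34.3, 9.1, 81.2, 14.7.
Season total = 940.8 DD.
Complete generations = ⌊940.8 / 436⌋ = 2.

2 generations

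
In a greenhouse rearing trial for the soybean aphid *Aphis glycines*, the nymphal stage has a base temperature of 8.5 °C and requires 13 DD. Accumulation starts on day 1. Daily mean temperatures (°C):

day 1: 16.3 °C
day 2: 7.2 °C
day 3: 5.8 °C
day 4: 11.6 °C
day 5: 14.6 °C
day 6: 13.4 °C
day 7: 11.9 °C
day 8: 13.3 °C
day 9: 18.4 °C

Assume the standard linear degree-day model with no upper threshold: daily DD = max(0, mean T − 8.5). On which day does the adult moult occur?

day 5

Daily DD above 8.5 °C: 7.8, 0.0, 0.0, 3.1, 6.1, 4.9, 3.4, 4.8, 9.9.
Cumulative: 7.8, 7.8, 7.8, 10.9, 17.0, 21.9, 25.3, 30.1, 40.0.
The total first reaches 13 DD on day 5.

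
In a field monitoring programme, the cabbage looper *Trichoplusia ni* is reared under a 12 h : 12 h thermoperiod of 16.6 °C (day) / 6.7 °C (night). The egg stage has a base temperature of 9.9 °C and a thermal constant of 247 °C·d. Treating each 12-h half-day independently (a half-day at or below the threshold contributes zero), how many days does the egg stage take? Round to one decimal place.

Day half: max(0, 16.6 − 9.9) × 0.5 = 6.7 × 0.5 = 3.35 DD.
Night half: max(0, 6.7 − 9.9) × 0.5 = 0.0 × 0.5 = 0.00 DD.
Per 24 h: 3.35 DD/day.
Duration = 247 / 3.35 = 73.731 ≈ 73.7 days.

73.7 days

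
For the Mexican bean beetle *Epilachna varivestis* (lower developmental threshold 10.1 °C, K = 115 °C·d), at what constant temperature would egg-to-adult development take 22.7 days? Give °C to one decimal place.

Required daily accumulation = 115 / 22.7 = 5.066 DD/day.
T = T_base + 5.066 = 10.1 + 5.066 = 15.166 ≈ 15.2 °C.

15.2 °C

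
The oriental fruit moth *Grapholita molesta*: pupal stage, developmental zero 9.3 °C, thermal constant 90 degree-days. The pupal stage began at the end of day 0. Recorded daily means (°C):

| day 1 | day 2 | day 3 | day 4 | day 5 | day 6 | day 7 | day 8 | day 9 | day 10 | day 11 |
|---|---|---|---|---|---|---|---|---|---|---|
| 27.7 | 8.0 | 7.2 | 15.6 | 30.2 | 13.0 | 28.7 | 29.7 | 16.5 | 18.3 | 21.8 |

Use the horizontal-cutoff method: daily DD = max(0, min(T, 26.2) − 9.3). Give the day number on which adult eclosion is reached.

Daily DD above 9.3 °C (capped at 16.9): 16.9, 0.0, 0.0, 6.3, 16.9, 3.7, 16.9, 16.9, 7.2, 9.0, 12.5.
Cumulative: 16.9, 16.9, 16.9, 23.2, 40.1, 43.8, 60.7, 77.6, 84.8, 93.8, 106.3.
The total first reaches 90 DD on day 10.

day 10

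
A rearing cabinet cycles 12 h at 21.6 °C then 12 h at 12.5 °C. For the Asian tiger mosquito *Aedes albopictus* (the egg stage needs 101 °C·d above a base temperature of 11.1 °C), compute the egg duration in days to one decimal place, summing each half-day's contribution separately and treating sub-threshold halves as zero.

17.0 days

Day half: max(0, 21.6 − 11.1) × 0.5 = 10.5 × 0.5 = 5.25 DD.
Night half: max(0, 12.5 − 11.1) × 0.5 = 1.4 × 0.5 = 0.70 DD.
Per 24 h: 5.95 DD/day.
Duration = 101 / 5.95 = 16.975 ≈ 17.0 days.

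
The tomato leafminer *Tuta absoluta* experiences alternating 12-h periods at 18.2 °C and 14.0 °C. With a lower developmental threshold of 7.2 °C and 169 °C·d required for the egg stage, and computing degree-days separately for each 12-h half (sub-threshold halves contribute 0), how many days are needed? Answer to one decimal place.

19.0 days

Day half: max(0, 18.2 − 7.2) × 0.5 = 11.0 × 0.5 = 5.50 DD.
Night half: max(0, 14.0 − 7.2) × 0.5 = 6.8 × 0.5 = 3.40 DD.
Per 24 h: 8.90 DD/day.
Duration = 169 / 8.90 = 18.989 ≈ 19.0 days.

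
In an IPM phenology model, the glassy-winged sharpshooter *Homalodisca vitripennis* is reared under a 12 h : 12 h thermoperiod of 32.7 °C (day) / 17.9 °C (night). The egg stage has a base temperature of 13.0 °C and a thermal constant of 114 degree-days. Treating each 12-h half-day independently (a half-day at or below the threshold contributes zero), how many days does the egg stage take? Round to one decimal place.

Day half: max(0, 32.7 − 13.0) × 0.5 = 19.7 × 0.5 = 9.85 DD.
Night half: max(0, 17.9 − 13.0) × 0.5 = 4.9 × 0.5 = 2.45 DD.
Per 24 h: 12.30 DD/day.
Duration = 114 / 12.30 = 9.268 ≈ 9.3 days.

9.3 days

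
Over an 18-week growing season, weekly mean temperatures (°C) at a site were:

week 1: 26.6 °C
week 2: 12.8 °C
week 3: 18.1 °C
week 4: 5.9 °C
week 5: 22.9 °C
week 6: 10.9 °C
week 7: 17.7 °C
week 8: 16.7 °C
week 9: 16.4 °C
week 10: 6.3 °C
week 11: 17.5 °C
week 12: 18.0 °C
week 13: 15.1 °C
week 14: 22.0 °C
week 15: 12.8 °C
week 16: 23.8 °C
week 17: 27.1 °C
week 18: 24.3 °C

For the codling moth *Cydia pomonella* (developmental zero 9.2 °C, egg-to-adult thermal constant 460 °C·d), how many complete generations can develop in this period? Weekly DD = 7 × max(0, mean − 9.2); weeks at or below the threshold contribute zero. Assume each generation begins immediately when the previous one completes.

2 generations

Weekly DD (7 × max(0, T̄ − 9.2)): 121.8, 25.2, 62.3, 0.0, 95.9, 11.9, 59.5, 52.5, 50.4, 0.0, 58.1, 61.6, 41.3, 89.6, 25.2, 102.2, 125.3, 105.7.
Season total = 1088.5 DD.
Complete generations = ⌊1088.5 / 460⌋ = 2.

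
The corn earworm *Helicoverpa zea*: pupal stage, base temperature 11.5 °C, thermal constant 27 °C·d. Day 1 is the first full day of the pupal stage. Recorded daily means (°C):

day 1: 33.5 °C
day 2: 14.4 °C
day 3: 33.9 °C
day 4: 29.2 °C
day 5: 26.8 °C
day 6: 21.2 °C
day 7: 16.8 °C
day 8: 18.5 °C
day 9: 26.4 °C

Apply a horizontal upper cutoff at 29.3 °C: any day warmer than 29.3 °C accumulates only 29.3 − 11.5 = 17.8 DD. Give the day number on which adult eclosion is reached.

day 3

Daily DD above 11.5 °C (capped at 17.8): 17.8, 2.9, 17.8, 17.7, 15.3, 9.7, 5.3, 7.0, 14.9.
Cumulative: 17.8, 20.7, 38.5, 56.2, 71.5, 81.2, 86.5, 93.5, 108.4.
The total first reaches 27 DD on day 3.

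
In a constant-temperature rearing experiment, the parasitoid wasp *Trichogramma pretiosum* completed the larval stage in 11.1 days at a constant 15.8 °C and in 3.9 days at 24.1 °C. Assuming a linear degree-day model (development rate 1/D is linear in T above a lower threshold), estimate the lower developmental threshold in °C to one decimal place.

11.3 °C

Linear rate model ⇒ the product D·(T − T_b) is constant across temperatures.
11.1·(15.8 − T_b) = 3.9·(24.1 − T_b)
T_b = (11.1·15.8 − 3.9·24.1) / (11.1 − 3.9) = 81.39 / 7.2 = 11.304 °C ≈ 11.3 °C.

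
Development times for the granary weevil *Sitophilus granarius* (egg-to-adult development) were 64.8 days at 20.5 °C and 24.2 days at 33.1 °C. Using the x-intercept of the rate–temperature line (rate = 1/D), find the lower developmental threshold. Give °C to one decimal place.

Under the model K = D·(T − T_b), so D₁·(T₁ − T_b) = D₂·(T₂ − T_b).
64.8·(20.5 − T_b) = 24.2·(33.1 − T_b)
T_b = (64.8·20.5 − 24.2·33.1) / (64.8 − 24.2) = 527.38 / 40.6 = 12.990 °C ≈ 13.0 °C.

13.0 °C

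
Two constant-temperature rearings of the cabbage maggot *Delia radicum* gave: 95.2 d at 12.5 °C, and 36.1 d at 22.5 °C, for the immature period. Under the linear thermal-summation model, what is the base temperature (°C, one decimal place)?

Equal thermal constants: D₁(T₁ − T_b) = D₂(T₂ − T_b).
95.2·(12.5 − T_b) = 36.1·(22.5 − T_b)
T_b = (95.2·12.5 − 36.1·22.5) / (95.2 − 36.1) = 377.75 / 59.1 = 6.392 °C ≈ 6.4 °C.

6.4 °C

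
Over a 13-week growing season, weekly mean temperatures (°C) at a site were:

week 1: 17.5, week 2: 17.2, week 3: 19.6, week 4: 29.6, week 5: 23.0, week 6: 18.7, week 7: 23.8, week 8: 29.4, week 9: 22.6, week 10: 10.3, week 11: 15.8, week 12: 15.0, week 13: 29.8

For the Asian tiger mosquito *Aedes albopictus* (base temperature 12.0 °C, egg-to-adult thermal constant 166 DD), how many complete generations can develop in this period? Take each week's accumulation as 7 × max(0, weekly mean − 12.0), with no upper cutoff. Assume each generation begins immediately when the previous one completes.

Weekly DD (7 × max(0, T̄ − 12.0)): 38.5, 36.4, 53.2, 123.2, 77.0, 46.9, 82.6, 121.8, 74.2, 0.0, 26.6, 21.0, 124.6.
Season total = 826.0 DD.
Complete generations = ⌊826.0 / 166⌋ = 4.

4 generations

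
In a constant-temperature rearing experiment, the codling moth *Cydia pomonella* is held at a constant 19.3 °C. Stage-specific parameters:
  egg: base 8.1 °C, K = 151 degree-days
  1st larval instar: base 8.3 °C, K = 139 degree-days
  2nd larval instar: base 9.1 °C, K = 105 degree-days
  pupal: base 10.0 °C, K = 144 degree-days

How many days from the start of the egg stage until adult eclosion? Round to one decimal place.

egg: 151 / (19.3 − 8.1) = 151 / 11.2 = 13.482 d.
1st larval instar: 139 / (19.3 − 8.3) = 139 / 11.0 = 12.636 d.
2nd larval instar: 105 / (19.3 − 9.1) = 105 / 10.2 = 10.294 d.
pupal: 144 / (19.3 − 10.0) = 144 / 9.3 = 15.484 d.
Sum = 51.896 ≈ 51.9 days.

51.9 days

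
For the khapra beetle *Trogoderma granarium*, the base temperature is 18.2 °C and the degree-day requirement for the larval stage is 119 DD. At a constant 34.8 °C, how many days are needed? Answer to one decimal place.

7.2 days

Daily accumulation = 34.8 − 18.2 = 16.6 DD/day.
Duration = 119 / 16.6 = 7.169 ≈ 7.2 days.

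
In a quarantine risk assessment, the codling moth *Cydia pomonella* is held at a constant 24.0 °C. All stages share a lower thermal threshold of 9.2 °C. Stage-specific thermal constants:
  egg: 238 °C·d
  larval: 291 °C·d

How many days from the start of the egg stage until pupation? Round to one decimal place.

Daily accumulation at 24.0 °C = 24.0 − 9.2 = 14.8 DD/day.
Total K = 238 + 291 = 529 DD.
Total duration = 529 / 14.8 = 35.743 ≈ 35.7 days.

35.7 days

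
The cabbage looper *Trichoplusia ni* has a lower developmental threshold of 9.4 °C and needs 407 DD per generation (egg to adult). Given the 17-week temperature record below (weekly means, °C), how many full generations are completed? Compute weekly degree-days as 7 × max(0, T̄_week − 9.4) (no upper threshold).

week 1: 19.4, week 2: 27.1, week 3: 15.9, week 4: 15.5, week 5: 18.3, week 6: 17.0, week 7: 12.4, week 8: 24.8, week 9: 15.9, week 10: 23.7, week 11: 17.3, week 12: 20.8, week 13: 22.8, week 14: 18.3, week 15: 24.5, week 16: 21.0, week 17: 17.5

2 generations

Weekly DD (7 × max(0, T̄ − 9.4)): 70.0, 123.9, 45.5, 42.7, 62.3, 53.2, 21.0, 107.8, 45.5, 100.1, 55.3, 79.8, 93.8, 62.3, 105.7, 81.2, 56.7.
Season total = 1206.8 DD.
Complete generations = ⌊1206.8 / 407⌋ = 2.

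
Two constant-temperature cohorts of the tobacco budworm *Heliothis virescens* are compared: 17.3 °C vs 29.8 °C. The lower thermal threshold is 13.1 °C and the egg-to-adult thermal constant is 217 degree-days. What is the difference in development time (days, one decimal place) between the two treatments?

At 17.3 °C: 217 / (17.3 − 13.1) = 217 / 4.2 = 51.667 d.
At 29.8 °C: 217 / (29.8 − 13.1) = 217 / 16.7 = 12.994 d.
Difference = |51.667 − 12.994| = 38.673 ≈ 38.7 days.

38.7 days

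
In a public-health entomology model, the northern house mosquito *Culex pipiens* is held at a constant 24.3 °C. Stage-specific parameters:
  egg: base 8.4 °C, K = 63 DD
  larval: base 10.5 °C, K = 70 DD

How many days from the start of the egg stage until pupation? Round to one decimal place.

egg: 63 / (24.3 − 8.4) = 63 / 15.9 = 3.962 d.
larval: 70 / (24.3 − 10.5) = 70 / 13.8 = 5.072 d.
Sum = 9.035 ≈ 9.0 days.

9.0 days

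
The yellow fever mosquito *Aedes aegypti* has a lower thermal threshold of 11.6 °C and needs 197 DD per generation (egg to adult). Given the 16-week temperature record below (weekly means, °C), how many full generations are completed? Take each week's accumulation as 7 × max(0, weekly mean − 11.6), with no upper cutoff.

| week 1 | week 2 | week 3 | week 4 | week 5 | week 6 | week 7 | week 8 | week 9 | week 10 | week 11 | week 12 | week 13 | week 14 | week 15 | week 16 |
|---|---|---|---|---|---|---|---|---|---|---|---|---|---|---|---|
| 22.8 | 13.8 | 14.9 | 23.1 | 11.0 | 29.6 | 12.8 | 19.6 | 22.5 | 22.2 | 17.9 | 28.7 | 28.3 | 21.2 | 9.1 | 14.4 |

4 generations

Weekly DD (7 × max(0, T̄ − 11.6)): 78.4, 15.4, 23.1, 80.5, 0.0, 126.0, 8.4, 56.0, 76.3, 74.2, 44.1, 119.7, 116.9, 67.2, 0.0, 19.6.
Season total = 905.8 DD.
Complete generations = ⌊905.8 / 197⌋ = 4.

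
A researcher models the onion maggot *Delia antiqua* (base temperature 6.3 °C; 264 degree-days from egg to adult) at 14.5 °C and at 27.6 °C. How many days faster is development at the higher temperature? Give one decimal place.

19.8 days

At 14.5 °C: 264 / (14.5 − 6.3) = 264 / 8.2 = 32.195 d.
At 27.6 °C: 264 / (27.6 − 6.3) = 264 / 21.3 = 12.394 d.
Difference = |32.195 − 12.394| = 19.801 ≈ 19.8 days.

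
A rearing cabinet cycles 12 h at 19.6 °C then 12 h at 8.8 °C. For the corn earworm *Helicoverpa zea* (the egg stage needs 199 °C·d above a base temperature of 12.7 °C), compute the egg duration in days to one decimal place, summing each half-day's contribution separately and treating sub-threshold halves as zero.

Day half: max(0, 19.6 − 12.7) × 0.5 = 6.9 × 0.5 = 3.45 DD.
Night half: max(0, 8.8 − 12.7) × 0.5 = 0.0 × 0.5 = 0.00 DD.
Per 24 h: 3.45 DD/day.
Duration = 199 / 3.45 = 57.681 ≈ 57.7 days.

57.7 days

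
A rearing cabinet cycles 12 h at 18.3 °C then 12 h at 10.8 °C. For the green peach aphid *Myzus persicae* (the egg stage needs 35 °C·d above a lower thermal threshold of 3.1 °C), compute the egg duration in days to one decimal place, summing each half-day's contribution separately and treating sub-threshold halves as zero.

Day half: max(0, 18.3 − 3.1) × 0.5 = 15.2 × 0.5 = 7.60 DD.
Night half: max(0, 10.8 − 3.1) × 0.5 = 7.7 × 0.5 = 3.85 DD.
Per 24 h: 11.45 DD/day.
Duration = 35 / 11.45 = 3.057 ≈ 3.1 days.

3.1 days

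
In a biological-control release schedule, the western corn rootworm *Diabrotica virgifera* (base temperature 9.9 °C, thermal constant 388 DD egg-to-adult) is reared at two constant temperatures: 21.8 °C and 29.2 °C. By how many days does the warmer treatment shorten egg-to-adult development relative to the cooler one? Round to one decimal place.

At 21.8 °C: 388 / (21.8 − 9.9) = 388 / 11.9 = 32.605 d.
At 29.2 °C: 388 / (29.2 − 9.9) = 388 / 19.3 = 20.104 d.
Difference = |32.605 − 20.104| = 12.501 ≈ 12.5 days.

12.5 days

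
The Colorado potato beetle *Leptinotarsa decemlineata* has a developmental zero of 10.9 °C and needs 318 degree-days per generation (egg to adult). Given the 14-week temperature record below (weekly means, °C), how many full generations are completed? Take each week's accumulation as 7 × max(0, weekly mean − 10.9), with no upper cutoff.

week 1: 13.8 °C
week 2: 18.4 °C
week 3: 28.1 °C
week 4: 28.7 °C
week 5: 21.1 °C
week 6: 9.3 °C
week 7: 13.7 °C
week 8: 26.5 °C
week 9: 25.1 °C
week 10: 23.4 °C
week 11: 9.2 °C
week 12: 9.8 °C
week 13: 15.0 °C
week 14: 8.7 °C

Weekly DD (7 × max(0, T̄ − 10.9)): 20.3, 52.5, 120.4, 124.6, 71.4, 0.0, 19.6, 109.2, 99.4, 87.5, 0.0, 0.0, 28.7, 0.0.
Season total = 733.6 DD.
Complete generations = ⌊733.6 / 318⌋ = 2.

2 generations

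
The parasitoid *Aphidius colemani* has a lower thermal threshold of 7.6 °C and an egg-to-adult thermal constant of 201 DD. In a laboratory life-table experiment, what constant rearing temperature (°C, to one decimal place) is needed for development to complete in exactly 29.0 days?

14.5 °C

Required daily accumulation = 201 / 29.0 = 6.931 DD/day.
T = T_base + 6.931 = 7.6 + 6.931 = 14.531 ≈ 14.5 °C.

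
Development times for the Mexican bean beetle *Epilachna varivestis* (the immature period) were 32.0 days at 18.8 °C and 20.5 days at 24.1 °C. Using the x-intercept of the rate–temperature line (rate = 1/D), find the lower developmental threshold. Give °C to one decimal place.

Under the model K = D·(T − T_b), so D₁·(T₁ − T_b) = D₂·(T₂ − T_b).
32.0·(18.8 − T_b) = 20.5·(24.1 − T_b)
T_b = (32.0·18.8 − 20.5·24.1) / (32.0 − 20.5) = 107.55 / 11.5 = 9.352 °C ≈ 9.4 °C.

9.4 °C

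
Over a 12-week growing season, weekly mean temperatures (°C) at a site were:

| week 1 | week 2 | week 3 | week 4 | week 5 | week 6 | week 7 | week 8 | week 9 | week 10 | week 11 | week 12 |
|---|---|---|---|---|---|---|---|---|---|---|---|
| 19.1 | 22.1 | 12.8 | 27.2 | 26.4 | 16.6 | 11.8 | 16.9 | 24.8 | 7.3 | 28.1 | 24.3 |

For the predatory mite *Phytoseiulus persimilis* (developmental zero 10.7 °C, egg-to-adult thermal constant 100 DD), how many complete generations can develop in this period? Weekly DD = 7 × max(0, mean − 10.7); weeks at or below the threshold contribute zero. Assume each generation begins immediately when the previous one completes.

Weekly DD (7 × max(0, T̄ − 10.7)): 58.8, 79.8, 14.7, 115.5, 109.9, 41.3, 7.7, 43.4, 98.7, 0.0, 121.8, 95.2.
Season total = 786.8 DD.
Complete generations = ⌊786.8 / 100⌋ = 7.

7 generations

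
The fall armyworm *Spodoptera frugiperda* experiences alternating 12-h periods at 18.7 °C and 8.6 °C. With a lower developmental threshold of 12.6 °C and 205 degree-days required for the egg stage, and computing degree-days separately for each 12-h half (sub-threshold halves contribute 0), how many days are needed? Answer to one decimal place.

67.2 days

Day half: max(0, 18.7 − 12.6) × 0.5 = 6.1 × 0.5 = 3.05 DD.
Night half: max(0, 8.6 − 12.6) × 0.5 = 0.0 × 0.5 = 0.00 DD.
Per 24 h: 3.05 DD/day.
Duration = 205 / 3.05 = 67.213 ≈ 67.2 days.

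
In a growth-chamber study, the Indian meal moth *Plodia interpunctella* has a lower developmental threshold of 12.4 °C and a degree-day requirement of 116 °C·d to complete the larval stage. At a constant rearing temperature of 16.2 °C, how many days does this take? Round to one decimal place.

Daily accumulation = 16.2 − 12.4 = 3.8 DD/day.
Duration = 116 / 3.8 = 30.526 ≈ 30.5 days.

30.5 days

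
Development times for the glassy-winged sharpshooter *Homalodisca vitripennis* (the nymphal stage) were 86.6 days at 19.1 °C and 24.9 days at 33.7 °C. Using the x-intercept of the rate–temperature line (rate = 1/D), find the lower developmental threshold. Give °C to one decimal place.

13.2 °C

Equal thermal constants: D₁(T₁ − T_b) = D₂(T₂ − T_b).
86.6·(19.1 − T_b) = 24.9·(33.7 − T_b)
T_b = (86.6·19.1 − 24.9·33.7) / (86.6 − 24.9) = 814.93 / 61.7 = 13.208 °C ≈ 13.2 °C.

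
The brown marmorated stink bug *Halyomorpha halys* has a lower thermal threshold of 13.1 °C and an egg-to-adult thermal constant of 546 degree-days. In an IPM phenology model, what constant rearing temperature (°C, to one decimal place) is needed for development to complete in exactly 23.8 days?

36.0 °C

Required daily accumulation = 546 / 23.8 = 22.941 DD/day.
T = T_base + 22.941 = 13.1 + 22.941 = 36.041 ≈ 36.0 °C.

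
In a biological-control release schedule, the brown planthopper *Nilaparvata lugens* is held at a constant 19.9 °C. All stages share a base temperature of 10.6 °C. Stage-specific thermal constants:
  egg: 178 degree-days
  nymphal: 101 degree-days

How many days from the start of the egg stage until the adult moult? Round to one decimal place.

30.0 days

Daily accumulation at 19.9 °C = 19.9 − 10.6 = 9.3 DD/day.
Total K = 178 + 101 = 279 DD.
Total duration = 279 / 9.3 = 30.000 ≈ 30.0 days.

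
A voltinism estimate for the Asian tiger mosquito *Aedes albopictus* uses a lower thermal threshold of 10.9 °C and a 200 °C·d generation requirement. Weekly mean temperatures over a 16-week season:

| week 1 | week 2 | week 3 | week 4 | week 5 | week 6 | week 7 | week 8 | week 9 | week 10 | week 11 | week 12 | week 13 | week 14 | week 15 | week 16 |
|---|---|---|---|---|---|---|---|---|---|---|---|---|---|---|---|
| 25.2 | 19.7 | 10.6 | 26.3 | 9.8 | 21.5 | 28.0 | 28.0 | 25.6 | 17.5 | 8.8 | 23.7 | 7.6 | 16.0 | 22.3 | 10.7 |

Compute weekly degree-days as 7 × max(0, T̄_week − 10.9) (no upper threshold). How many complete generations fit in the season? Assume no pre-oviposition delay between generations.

4 generations

Weekly DD (7 × max(0, T̄ − 10.9)): 100.1, 61.6, 0.0, 107.8, 0.0, 74.2, 119.7, 119.7, 102.9, 46.2, 0.0, 89.6, 0.0, 35.7, 79.8, 0.0.
Season total = 937.3 DD.
Complete generations = ⌊937.3 / 200⌋ = 4.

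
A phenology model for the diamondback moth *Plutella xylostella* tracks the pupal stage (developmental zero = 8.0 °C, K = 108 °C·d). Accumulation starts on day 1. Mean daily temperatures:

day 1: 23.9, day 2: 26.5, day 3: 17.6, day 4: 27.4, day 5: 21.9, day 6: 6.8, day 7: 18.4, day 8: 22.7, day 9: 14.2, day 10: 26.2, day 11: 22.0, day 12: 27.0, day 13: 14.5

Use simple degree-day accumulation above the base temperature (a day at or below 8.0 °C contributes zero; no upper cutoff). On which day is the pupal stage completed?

day 9

Daily DD above 8.0 °C: 15.9, 18.5, 9.6, 19.4, 13.9, 0.0, 10.4, 14.7, 6.2, 18.2, 14.0, 19.0, 6.5.
Cumulative: 15.9, 34.4, 44.0, 63.4, 77.3, 77.3, 87.7, 102.4, 108.6, 126.8, 140.8, 159.8, 166.3.
The total first reaches 108 DD on day 9.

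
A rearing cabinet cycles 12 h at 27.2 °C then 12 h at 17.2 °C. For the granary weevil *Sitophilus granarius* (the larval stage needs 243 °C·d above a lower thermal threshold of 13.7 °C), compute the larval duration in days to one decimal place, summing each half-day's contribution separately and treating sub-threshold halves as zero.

28.6 days

Day half: max(0, 27.2 − 13.7) × 0.5 = 13.5 × 0.5 = 6.75 DD.
Night half: max(0, 17.2 − 13.7) × 0.5 = 3.5 × 0.5 = 1.75 DD.
Per 24 h: 8.50 DD/day.
Duration = 243 / 8.50 = 28.588 ≈ 28.6 days.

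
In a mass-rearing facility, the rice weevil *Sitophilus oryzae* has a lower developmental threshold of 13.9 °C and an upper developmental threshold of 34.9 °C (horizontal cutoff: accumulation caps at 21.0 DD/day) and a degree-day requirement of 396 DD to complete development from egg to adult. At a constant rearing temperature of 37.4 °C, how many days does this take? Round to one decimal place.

Temperature 37.4 °C exceeds the upper threshold, so daily accumulation caps at 34.9 − 13.9 = 21.0 DD/day.
Duration = 396 / 21.0 = 18.857 ≈ 18.9 days.

18.9 days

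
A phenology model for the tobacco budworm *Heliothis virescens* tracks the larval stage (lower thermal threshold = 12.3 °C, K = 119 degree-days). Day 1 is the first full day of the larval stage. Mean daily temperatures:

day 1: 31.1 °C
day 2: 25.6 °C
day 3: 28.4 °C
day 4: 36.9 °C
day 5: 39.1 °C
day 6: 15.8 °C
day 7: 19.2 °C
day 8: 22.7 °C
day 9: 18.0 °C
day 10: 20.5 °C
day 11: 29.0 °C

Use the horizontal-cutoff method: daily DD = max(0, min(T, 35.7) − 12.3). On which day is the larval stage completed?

Daily DD above 12.3 °C (capped at 23.4): 18.8, 13.3, 16.1, 23.4, 23.4, 3.5, 6.9, 10.4, 5.7, 8.2, 16.7.
Cumulative: 18.8, 32.1, 48.2, 71.6, 95.0, 98.5, 105.4, 115.8, 121.5, 129.7, 146.4.
The total first reaches 119 DD on day 9.

day 9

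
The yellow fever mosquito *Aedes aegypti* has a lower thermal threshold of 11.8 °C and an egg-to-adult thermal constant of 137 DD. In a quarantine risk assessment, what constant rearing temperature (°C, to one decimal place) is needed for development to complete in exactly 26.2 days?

17.0 °C

Required daily accumulation = 137 / 26.2 = 5.229 DD/day.
T = T_base + 5.229 = 11.8 + 5.229 = 17.029 ≈ 17.0 °C.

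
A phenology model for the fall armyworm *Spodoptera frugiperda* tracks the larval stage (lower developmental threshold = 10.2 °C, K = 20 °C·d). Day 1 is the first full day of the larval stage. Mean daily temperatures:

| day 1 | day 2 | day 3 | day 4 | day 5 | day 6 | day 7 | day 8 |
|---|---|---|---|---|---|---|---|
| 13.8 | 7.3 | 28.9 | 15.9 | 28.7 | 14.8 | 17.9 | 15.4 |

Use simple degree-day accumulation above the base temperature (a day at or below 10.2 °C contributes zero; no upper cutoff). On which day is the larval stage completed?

Daily DD above 10.2 °C: 3.6, 0.0, 18.7, 5.7, 18.5, 4.6, 7.7, 5.2.
Cumulative: 3.6, 3.6, 22.3, 28.0, 46.5, 51.1, 58.8, 64.0.
The total first reaches 20 DD on day 3.

day 3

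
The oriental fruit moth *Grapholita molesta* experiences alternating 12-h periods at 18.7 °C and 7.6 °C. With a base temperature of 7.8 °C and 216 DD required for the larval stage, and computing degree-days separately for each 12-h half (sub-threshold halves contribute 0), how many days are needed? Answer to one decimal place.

39.6 days

Day half: max(0, 18.7 − 7.8) × 0.5 = 10.9 × 0.5 = 5.45 DD.
Night half: max(0, 7.6 − 7.8) × 0.5 = 0.0 × 0.5 = 0.00 DD.
Per 24 h: 5.45 DD/day.
Duration = 216 / 5.45 = 39.633 ≈ 39.6 days.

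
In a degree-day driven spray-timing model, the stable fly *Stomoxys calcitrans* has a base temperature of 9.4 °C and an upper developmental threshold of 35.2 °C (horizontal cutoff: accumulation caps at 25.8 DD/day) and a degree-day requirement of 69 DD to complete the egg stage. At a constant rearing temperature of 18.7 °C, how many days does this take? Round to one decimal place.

7.4 days

Daily accumulation = 18.7 − 9.4 = 9.3 DD/day.
Duration = 69 / 9.3 = 7.419 ≈ 7.4 days.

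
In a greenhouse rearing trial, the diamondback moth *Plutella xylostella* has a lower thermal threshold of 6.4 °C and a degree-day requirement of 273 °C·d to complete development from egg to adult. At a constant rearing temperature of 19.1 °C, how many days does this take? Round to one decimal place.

Daily accumulation = 19.1 − 6.4 = 12.7 DD/day.
Duration = 273 / 12.7 = 21.496 ≈ 21.5 days.

21.5 days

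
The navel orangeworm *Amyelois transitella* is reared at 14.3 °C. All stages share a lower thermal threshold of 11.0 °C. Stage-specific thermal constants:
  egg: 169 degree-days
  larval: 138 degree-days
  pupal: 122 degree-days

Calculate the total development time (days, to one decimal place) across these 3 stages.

Daily accumulation at 14.3 °C = 14.3 − 11.0 = 3.3 DD/day.
Total K = 169 + 138 + 122 = 429 DD.
Total duration = 429 / 3.3 = 130.000 ≈ 130.0 days.

130.0 days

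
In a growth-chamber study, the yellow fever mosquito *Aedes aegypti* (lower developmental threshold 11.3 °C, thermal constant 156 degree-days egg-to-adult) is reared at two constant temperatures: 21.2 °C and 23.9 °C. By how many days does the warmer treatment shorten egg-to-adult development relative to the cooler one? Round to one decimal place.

3.4 days

At 21.2 °C: 156 / (21.2 − 11.3) = 156 / 9.9 = 15.758 d.
At 23.9 °C: 156 / (23.9 − 11.3) = 156 / 12.6 = 12.381 d.
Difference = |15.758 − 12.381| = 3.377 ≈ 3.4 days.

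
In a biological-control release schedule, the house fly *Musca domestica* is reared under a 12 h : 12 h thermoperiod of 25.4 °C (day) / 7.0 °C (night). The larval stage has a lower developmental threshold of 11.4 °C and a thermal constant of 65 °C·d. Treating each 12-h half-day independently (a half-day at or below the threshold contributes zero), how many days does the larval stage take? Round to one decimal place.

Day half: max(0, 25.4 − 11.4) × 0.5 = 14.0 × 0.5 = 7.00 DD.
Night half: max(0, 7.0 − 11.4) × 0.5 = 0.0 × 0.5 = 0.00 DD.
Per 24 h: 7.00 DD/day.
Duration = 65 / 7.00 = 9.286 ≈ 9.3 days.

9.3 days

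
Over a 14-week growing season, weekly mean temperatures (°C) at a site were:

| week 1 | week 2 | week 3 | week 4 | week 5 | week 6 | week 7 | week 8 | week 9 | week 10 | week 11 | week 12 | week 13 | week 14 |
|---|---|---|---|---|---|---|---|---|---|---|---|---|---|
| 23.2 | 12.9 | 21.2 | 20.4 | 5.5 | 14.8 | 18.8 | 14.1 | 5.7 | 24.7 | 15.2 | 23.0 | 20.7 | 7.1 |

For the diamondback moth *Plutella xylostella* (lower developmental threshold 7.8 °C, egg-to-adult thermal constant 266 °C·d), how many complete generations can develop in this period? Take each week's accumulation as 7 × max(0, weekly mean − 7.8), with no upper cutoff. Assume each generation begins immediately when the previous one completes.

Weekly DD (7 × max(0, T̄ − 7.8)): 107.8, 35.7, 93.8, 88.2, 0.0, 49.0, 77.0, 44.1, 0.0, 118.3, 51.8, 106.4, 90.3, 0.0.
Season total = 862.4 DD.
Complete generations = ⌊862.4 / 266⌋ = 3.

3 generations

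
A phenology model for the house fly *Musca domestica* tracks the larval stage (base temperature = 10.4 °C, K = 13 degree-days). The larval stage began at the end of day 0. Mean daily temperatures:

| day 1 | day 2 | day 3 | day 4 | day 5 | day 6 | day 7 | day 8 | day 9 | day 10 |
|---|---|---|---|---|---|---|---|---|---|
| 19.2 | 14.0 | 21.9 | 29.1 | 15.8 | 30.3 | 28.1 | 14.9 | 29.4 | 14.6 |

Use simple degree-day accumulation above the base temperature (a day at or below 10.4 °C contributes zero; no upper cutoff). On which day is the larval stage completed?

Daily DD above 10.4 °C: 8.8, 3.6, 11.5, 18.7, 5.4, 19.9, 17.7, 4.5, 19.0, 4.2.
Cumulative: 8.8, 12.4, 23.9, 42.6, 48.0, 67.9, 85.6, 90.1, 109.1, 113.3.
The total first reaches 13 DD on day 3.

day 3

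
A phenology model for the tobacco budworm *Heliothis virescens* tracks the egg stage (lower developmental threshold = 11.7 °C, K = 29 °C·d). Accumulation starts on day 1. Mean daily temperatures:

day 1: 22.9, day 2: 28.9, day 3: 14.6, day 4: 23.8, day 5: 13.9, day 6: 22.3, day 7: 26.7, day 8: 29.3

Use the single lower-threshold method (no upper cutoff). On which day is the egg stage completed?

day 3

Daily DD above 11.7 °C: 11.2, 17.2, 2.9, 12.1, 2.2, 10.6, 15.0, 17.6.
Cumulative: 11.2, 28.4, 31.3, 43.4, 45.6, 56.2, 71.2, 88.8.
The total first reaches 29 DD on day 3.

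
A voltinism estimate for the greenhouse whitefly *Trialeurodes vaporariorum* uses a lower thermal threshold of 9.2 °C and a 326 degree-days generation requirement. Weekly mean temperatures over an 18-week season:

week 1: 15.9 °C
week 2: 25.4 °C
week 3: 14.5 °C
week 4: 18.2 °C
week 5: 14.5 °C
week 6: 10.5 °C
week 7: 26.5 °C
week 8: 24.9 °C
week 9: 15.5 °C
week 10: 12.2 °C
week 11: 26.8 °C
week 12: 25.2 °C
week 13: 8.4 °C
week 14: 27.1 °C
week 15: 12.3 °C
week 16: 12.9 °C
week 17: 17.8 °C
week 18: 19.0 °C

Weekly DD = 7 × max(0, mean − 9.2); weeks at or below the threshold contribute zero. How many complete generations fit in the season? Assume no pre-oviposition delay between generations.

3 generations

Weekly DD (7 × max(0, T̄ − 9.2)): 46.9, 113.4, 37.1, 63.0, 37.1, 9.1, 121.1, 109.9, 44.1, 21.0, 123.2, 112.0, 0.0, 125.3, 21.7, 25.9, 60.2, 68.6.
Season total = 1139.6 DD.
Complete generations = ⌊1139.6 / 326⌋ = 3.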